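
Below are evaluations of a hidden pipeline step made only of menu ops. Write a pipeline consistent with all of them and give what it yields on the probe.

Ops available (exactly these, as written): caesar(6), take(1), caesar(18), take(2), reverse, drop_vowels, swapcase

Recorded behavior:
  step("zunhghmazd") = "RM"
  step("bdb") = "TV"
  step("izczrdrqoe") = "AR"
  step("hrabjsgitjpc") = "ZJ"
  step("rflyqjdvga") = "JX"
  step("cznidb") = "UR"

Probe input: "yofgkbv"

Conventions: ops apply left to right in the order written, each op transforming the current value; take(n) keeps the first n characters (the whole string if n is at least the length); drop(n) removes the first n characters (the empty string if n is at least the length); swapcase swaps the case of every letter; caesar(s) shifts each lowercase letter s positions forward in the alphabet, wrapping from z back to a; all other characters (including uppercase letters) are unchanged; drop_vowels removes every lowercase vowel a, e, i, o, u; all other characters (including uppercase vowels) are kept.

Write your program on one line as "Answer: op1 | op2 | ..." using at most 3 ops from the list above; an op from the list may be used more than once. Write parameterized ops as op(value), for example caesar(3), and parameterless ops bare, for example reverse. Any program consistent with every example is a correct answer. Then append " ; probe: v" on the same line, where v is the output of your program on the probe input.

caesar(18) | take(2) | swapcase ; probe: "QG"

Check, running the answer program on each example:
  "zunhghmazd" -> "rmfzyzesrv" -> "rm" -> "RM"
  "bdb" -> "tvt" -> "tv" -> "TV"
  "izczrdrqoe" -> "arurjvjigw" -> "ar" -> "AR"
  "hrabjsgitjpc" -> "zjstbkyalbhu" -> "zj" -> "ZJ"
  "rflyqjdvga" -> "jxdqibvnys" -> "jx" -> "JX"
  "cznidb" -> "urfavt" -> "ur" -> "UR"
  probe: "yofgkbv" -> "qgxyctn" -> "qg" -> "QG"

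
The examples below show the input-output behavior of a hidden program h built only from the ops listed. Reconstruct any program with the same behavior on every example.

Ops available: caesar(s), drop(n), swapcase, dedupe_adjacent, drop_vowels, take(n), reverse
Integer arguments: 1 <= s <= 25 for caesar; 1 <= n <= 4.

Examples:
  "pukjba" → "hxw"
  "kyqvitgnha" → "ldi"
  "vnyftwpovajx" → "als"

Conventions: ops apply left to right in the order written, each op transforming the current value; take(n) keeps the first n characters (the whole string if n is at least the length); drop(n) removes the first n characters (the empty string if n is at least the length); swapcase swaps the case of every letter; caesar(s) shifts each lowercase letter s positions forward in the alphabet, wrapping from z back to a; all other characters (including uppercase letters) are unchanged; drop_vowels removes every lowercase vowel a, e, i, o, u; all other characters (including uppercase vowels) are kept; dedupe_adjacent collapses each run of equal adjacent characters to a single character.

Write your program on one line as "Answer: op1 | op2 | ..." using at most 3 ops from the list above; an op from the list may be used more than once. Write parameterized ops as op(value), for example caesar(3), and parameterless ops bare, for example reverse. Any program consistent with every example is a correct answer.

take(4) | caesar(13) | drop(1)

Check, running the answer program on each example:
  "pukjba" -> "pukj" -> "chxw" -> "hxw"
  "kyqvitgnha" -> "kyqv" -> "xldi" -> "ldi"
  "vnyftwpovajx" -> "vnyf" -> "ials" -> "als"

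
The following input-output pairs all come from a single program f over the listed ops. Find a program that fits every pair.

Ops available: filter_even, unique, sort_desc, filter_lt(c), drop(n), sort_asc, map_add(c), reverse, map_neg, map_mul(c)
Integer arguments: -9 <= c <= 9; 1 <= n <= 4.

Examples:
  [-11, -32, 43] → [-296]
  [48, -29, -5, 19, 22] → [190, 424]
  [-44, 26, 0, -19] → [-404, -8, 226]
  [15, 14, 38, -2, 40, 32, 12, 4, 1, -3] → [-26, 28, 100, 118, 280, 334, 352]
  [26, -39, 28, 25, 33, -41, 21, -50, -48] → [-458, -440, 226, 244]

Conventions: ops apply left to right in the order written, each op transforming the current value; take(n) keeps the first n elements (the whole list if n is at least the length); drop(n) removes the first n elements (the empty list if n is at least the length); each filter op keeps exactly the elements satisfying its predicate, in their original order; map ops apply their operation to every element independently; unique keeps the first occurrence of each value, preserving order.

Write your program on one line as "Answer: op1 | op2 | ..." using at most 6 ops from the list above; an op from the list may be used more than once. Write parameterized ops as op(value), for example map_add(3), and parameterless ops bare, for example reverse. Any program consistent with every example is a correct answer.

filter_even | map_mul(9) | sort_asc | map_add(-7) | map_add(-1)

Check, running the answer program on each example:
  [-11, -32, 43] -> [-32] -> [-288] -> [-288] -> [-295] -> [-296]
  [48, -29, -5, 19, 22] -> [48, 22] -> [432, 198] -> [198, 432] -> [191, 425] -> [190, 424]
  [-44, 26, 0, -19] -> [-44, 26, 0] -> [-396, 234, 0] -> [-396, 0, 234] -> [-403, -7, 227] -> [-404, -8, 226]
  [15, 14, 38, -2, 40, 32, 12, 4, 1, -3] -> [14, 38, -2, 40, 32, 12, 4] -> [126, 342, -18, 360, 288, 108, 36] -> [-18, 36, 108, 126, 288, 342, 360] -> [-25, 29, 101, 119, 281, 335, 353] -> [-26, 28, 100, 118, 280, 334, 352]
  [26, -39, 28, 25, 33, -41, 21, -50, -48] -> [26, 28, -50, -48] -> [234, 252, -450, -432] -> [-450, -432, 234, 252] -> [-457, -439, 227, 245] -> [-458, -440, 226, 244]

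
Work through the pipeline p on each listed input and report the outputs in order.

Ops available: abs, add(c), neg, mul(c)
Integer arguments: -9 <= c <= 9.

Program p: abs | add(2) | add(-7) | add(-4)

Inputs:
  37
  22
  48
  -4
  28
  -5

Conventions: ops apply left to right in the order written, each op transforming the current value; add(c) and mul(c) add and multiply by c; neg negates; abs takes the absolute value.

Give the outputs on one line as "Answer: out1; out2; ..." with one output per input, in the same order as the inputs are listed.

28; 13; 39; -5; 19; -4

Execution, op by op:
  37 -> 37 -> 39 -> 32 -> 28
  22 -> 22 -> 24 -> 17 -> 13
  48 -> 48 -> 50 -> 43 -> 39
  -4 -> 4 -> 6 -> -1 -> -5
  28 -> 28 -> 30 -> 23 -> 19
  -5 -> 5 -> 7 -> 0 -> -4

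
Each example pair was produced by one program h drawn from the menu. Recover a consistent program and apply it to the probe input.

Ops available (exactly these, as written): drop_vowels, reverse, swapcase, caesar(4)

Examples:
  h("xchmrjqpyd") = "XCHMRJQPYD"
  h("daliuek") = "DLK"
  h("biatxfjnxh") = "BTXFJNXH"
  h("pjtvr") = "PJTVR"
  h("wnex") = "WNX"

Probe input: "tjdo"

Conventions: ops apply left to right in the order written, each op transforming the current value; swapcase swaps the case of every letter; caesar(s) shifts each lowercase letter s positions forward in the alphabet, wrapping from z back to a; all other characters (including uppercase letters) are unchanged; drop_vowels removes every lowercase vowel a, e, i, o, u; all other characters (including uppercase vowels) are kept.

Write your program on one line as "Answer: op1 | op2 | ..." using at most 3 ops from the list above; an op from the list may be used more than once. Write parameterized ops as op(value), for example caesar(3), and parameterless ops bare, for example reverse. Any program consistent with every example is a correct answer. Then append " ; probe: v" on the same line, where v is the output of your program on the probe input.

drop_vowels | swapcase ; probe: "TJD"

Check, running the answer program on each example:
  "xchmrjqpyd" -> "xchmrjqpyd" -> "XCHMRJQPYD"
  "daliuek" -> "dlk" -> "DLK"
  "biatxfjnxh" -> "btxfjnxh" -> "BTXFJNXH"
  "pjtvr" -> "pjtvr" -> "PJTVR"
  "wnex" -> "wnx" -> "WNX"
  probe: "tjdo" -> "tjd" -> "TJD"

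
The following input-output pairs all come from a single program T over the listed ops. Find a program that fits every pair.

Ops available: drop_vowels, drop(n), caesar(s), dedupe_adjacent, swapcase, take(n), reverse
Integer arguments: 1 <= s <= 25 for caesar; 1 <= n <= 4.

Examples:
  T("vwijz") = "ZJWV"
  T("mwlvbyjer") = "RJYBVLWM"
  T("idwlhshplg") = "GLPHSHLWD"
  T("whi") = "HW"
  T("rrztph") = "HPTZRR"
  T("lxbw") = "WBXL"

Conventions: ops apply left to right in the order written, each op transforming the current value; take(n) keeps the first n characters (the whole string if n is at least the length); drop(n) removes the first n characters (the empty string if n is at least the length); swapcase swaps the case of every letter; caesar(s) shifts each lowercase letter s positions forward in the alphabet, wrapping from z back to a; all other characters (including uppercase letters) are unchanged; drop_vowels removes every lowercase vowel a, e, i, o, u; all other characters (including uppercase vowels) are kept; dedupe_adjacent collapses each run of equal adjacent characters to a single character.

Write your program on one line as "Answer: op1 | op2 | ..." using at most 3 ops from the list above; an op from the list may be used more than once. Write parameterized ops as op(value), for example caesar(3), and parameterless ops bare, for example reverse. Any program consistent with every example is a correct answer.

reverse | drop_vowels | swapcase

Check, running the answer program on each example:
  "vwijz" -> "zjiwv" -> "zjwv" -> "ZJWV"
  "mwlvbyjer" -> "rejybvlwm" -> "rjybvlwm" -> "RJYBVLWM"
  "idwlhshplg" -> "glphshlwdi" -> "glphshlwd" -> "GLPHSHLWD"
  "whi" -> "ihw" -> "hw" -> "HW"
  "rrztph" -> "hptzrr" -> "hptzrr" -> "HPTZRR"
  "lxbw" -> "wbxl" -> "wbxl" -> "WBXL"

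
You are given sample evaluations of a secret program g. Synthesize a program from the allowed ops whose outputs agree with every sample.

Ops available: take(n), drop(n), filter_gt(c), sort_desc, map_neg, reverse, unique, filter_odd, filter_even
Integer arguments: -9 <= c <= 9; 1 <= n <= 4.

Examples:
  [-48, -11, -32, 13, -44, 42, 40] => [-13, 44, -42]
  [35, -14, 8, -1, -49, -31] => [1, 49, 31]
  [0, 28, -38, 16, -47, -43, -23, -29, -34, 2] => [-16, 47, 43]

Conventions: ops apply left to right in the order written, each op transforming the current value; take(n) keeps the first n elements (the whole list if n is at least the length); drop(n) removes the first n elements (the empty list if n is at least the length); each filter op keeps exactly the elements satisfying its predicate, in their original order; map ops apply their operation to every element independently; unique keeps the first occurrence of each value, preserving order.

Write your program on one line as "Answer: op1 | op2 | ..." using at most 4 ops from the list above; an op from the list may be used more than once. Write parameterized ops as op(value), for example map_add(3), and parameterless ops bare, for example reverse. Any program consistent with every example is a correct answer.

drop(1) | map_neg | drop(2) | take(3)

Check, running the answer program on each example:
  [-48, -11, -32, 13, -44, 42, 40] -> [-11, -32, 13, -44, 42, 40] -> [11, 32, -13, 44, -42, -40] -> [-13, 44, -42, -40] -> [-13, 44, -42]
  [35, -14, 8, -1, -49, -31] -> [-14, 8, -1, -49, -31] -> [14, -8, 1, 49, 31] -> [1, 49, 31] -> [1, 49, 31]
  [0, 28, -38, 16, -47, -43, -23, -29, -34, 2] -> [28, -38, 16, -47, -43, -23, -29, -34, 2] -> [-28, 38, -16, 47, 43, 23, 29, 34, -2] -> [-16, 47, 43, 23, 29, 34, -2] -> [-16, 47, 43]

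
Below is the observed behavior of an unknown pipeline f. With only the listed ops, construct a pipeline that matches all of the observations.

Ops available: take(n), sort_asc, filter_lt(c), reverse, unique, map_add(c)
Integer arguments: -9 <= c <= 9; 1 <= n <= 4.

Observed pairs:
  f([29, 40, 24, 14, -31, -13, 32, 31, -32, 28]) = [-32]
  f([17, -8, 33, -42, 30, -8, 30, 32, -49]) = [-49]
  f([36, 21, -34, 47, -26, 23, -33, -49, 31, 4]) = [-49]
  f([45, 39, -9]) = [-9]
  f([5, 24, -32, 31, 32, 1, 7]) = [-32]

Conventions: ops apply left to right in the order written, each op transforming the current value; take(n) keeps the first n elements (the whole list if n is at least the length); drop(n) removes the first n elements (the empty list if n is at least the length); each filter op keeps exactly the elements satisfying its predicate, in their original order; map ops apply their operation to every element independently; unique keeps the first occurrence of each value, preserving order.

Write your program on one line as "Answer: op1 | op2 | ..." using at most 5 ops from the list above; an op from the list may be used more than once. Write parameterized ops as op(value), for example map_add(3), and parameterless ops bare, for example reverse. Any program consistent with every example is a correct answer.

reverse | unique | reverse | sort_asc | take(1)

Check, running the answer program on each example:
  [29, 40, 24, 14, -31, -13, 32, 31, -32, 28] -> [28, -32, 31, 32, -13, -31, 14, 24, 40, 29] -> [28, -32, 31, 32, -13, -31, 14, 24, 40, 29] -> [29, 40, 24, 14, -31, -13, 32, 31, -32, 28] -> [-32, -31, -13, 14, 24, 28, 29, 31, 32, 40] -> [-32]
  [17, -8, 33, -42, 30, -8, 30, 32, -49] -> [-49, 32, 30, -8, 30, -42, 33, -8, 17] -> [-49, 32, 30, -8, -42, 33, 17] -> [17, 33, -42, -8, 30, 32, -49] -> [-49, -42, -8, 17, 30, 32, 33] -> [-49]
  [36, 21, -34, 47, -26, 23, -33, -49, 31, 4] -> [4, 31, -49, -33, 23, -26, 47, -34, 21, 36] -> [4, 31, -49, -33, 23, -26, 47, -34, 21, 36] -> [36, 21, -34, 47, -26, 23, -33, -49, 31, 4] -> [-49, -34, -33, -26, 4, 21, 23, 31, 36, 47] -> [-49]
  [45, 39, -9] -> [-9, 39, 45] -> [-9, 39, 45] -> [45, 39, -9] -> [-9, 39, 45] -> [-9]
  [5, 24, -32, 31, 32, 1, 7] -> [7, 1, 32, 31, -32, 24, 5] -> [7, 1, 32, 31, -32, 24, 5] -> [5, 24, -32, 31, 32, 1, 7] -> [-32, 1, 5, 7, 24, 31, 32] -> [-32]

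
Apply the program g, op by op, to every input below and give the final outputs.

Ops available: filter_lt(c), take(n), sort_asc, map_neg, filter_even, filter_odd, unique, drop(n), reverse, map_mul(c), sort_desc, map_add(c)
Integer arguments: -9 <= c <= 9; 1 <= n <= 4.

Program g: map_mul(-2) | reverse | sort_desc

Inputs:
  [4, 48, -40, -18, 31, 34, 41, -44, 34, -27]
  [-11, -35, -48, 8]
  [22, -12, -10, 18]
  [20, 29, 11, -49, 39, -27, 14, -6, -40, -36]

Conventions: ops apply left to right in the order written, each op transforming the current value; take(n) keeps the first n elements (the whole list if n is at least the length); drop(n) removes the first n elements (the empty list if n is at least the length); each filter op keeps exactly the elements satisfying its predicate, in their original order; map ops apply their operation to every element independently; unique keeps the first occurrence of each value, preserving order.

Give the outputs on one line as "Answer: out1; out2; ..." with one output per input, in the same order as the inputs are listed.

[88, 80, 54, 36, -8, -62, -68, -68, -82, -96]; [96, 70, 22, -16]; [24, 20, -36, -44]; [98, 80, 72, 54, 12, -22, -28, -40, -58, -78]

Execution, op by op:
  [4, 48, -40, -18, 31, 34, 41, -44, 34, -27] -> [-8, -96, 80, 36, -62, -68, -82, 88, -68, 54] -> [54, -68, 88, -82, -68, -62, 36, 80, -96, -8] -> [88, 80, 54, 36, -8, -62, -68, -68, -82, -96]
  [-11, -35, -48, 8] -> [22, 70, 96, -16] -> [-16, 96, 70, 22] -> [96, 70, 22, -16]
  [22, -12, -10, 18] -> [-44, 24, 20, -36] -> [-36, 20, 24, -44] -> [24, 20, -36, -44]
  [20, 29, 11, -49, 39, -27, 14, -6, -40, -36] -> [-40, -58, -22, 98, -78, 54, -28, 12, 80, 72] -> [72, 80, 12, -28, 54, -78, 98, -22, -58, -40] -> [98, 80, 72, 54, 12, -22, -28, -40, -58, -78]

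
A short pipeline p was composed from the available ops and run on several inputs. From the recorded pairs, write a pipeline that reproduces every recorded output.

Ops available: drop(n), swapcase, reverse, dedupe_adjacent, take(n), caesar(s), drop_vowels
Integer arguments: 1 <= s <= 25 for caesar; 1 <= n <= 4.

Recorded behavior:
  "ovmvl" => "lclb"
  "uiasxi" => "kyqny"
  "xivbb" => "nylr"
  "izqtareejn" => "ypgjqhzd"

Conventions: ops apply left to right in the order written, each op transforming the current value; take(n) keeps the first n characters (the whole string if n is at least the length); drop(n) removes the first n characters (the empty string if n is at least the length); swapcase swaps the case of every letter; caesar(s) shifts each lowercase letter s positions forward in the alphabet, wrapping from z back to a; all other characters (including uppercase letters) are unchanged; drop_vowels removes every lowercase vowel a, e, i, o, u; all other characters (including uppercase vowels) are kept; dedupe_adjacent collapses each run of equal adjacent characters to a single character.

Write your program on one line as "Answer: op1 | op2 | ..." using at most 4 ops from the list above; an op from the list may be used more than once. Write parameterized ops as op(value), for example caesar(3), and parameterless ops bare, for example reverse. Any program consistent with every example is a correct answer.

caesar(15) | dedupe_adjacent | caesar(1) | drop_vowels

Check, running the answer program on each example:
  "ovmvl" -> "dkbka" -> "dkbka" -> "elclb" -> "lclb"
  "uiasxi" -> "jxphmx" -> "jxphmx" -> "kyqiny" -> "kyqny"
  "xivbb" -> "mxkqq" -> "mxkq" -> "nylr" -> "nylr"
  "izqtareejn" -> "xofipgttyc" -> "xofipgtyc" -> "ypgjqhuzd" -> "ypgjqhzd"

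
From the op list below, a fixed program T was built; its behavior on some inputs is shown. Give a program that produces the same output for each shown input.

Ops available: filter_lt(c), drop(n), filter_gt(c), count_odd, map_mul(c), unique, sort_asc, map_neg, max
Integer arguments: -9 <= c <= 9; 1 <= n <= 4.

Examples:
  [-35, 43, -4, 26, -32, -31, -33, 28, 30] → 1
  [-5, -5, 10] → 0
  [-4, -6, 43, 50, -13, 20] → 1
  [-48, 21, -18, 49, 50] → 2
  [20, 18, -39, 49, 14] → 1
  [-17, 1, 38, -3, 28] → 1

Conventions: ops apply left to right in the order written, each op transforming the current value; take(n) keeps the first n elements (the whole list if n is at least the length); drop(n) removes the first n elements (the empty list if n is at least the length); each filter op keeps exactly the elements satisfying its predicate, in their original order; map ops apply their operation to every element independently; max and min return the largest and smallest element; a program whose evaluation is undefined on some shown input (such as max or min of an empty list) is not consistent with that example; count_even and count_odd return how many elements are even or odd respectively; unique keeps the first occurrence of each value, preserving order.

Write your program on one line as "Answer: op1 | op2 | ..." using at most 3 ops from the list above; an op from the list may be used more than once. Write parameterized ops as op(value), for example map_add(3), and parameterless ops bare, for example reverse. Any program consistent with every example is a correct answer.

map_mul(-7) | filter_lt(1) | count_odd

Check, running the answer program on each example:
  [-35, 43, -4, 26, -32, -31, -33, 28, 30] -> [245, -301, 28, -182, 224, 217, 231, -196, -210] -> [-301, -182, -196, -210] -> 1
  [-5, -5, 10] -> [35, 35, -70] -> [-70] -> 0
  [-4, -6, 43, 50, -13, 20] -> [28, 42, -301, -350, 91, -140] -> [-301, -350, -140] -> 1
  [-48, 21, -18, 49, 50] -> [336, -147, 126, -343, -350] -> [-147, -343, -350] -> 2
  [20, 18, -39, 49, 14] -> [-140, -126, 273, -343, -98] -> [-140, -126, -343, -98] -> 1
  [-17, 1, 38, -3, 28] -> [119, -7, -266, 21, -196] -> [-7, -266, -196] -> 1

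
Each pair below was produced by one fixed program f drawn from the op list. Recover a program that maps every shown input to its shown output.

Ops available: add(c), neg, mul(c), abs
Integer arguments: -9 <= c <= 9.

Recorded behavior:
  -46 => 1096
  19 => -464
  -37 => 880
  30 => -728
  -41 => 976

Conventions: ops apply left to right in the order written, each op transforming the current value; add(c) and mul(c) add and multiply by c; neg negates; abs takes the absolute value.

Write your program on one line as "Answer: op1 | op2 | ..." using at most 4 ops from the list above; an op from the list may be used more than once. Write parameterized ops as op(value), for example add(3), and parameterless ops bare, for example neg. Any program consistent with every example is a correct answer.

mul(-4) | mul(-6) | neg | add(-8)

Check, running the answer program on each example:
  -46 -> 184 -> -1104 -> 1104 -> 1096
  19 -> -76 -> 456 -> -456 -> -464
  -37 -> 148 -> -888 -> 888 -> 880
  30 -> -120 -> 720 -> -720 -> -728
  -41 -> 164 -> -984 -> 984 -> 976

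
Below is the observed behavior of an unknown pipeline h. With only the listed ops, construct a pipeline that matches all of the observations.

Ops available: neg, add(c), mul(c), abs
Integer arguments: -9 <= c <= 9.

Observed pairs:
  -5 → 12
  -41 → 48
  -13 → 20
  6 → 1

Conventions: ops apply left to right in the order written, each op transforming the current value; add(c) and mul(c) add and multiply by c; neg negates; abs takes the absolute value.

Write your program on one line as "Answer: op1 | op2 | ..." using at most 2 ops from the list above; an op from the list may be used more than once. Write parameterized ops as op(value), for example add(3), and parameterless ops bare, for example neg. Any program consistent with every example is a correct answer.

neg | add(7)

Check, running the answer program on each example:
  -5 -> 5 -> 12
  -41 -> 41 -> 48
  -13 -> 13 -> 20
  6 -> -6 -> 1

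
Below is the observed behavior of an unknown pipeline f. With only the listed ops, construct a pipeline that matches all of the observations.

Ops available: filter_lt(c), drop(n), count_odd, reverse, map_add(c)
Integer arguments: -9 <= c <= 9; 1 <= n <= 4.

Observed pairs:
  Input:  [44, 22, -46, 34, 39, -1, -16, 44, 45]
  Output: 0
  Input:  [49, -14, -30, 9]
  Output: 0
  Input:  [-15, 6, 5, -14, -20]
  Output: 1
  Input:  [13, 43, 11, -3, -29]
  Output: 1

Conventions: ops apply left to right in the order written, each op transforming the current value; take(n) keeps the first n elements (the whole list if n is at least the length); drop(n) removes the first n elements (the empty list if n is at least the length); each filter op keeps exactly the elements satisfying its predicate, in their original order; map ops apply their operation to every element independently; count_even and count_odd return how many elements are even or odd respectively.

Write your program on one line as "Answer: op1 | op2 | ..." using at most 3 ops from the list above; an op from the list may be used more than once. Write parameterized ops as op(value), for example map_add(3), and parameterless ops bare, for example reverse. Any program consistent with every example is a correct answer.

reverse | filter_lt(-4) | count_odd

Check, running the answer program on each example:
  [44, 22, -46, 34, 39, -1, -16, 44, 45] -> [45, 44, -16, -1, 39, 34, -46, 22, 44] -> [-16, -46] -> 0
  [49, -14, -30, 9] -> [9, -30, -14, 49] -> [-30, -14] -> 0
  [-15, 6, 5, -14, -20] -> [-20, -14, 5, 6, -15] -> [-20, -14, -15] -> 1
  [13, 43, 11, -3, -29] -> [-29, -3, 11, 43, 13] -> [-29] -> 1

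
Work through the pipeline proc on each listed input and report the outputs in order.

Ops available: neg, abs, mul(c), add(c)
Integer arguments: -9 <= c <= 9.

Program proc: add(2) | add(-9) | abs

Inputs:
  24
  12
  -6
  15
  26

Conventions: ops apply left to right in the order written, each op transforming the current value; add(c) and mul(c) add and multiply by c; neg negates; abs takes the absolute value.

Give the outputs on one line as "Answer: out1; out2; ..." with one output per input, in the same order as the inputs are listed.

17; 5; 13; 8; 19

Execution, op by op:
  24 -> 26 -> 17 -> 17
  12 -> 14 -> 5 -> 5
  -6 -> -4 -> -13 -> 13
  15 -> 17 -> 8 -> 8
  26 -> 28 -> 19 -> 19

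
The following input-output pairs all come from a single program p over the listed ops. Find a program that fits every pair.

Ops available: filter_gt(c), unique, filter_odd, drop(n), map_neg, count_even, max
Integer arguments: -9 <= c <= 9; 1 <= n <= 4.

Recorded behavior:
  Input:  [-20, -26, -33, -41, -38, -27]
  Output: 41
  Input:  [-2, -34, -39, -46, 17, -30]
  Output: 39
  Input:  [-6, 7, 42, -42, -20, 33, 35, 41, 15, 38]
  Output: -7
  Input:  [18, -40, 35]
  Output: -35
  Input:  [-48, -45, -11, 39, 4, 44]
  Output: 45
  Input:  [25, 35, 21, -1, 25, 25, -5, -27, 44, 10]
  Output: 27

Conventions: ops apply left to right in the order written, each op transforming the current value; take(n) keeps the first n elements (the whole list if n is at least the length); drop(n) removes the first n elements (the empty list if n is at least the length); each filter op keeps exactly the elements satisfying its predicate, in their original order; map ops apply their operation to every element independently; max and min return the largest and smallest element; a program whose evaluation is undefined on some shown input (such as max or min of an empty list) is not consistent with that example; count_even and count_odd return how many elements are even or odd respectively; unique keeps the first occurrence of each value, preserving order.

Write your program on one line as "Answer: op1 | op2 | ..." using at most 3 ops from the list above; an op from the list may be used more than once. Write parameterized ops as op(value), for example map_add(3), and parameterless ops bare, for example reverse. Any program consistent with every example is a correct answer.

filter_odd | map_neg | max

Check, running the answer program on each example:
  [-20, -26, -33, -41, -38, -27] -> [-33, -41, -27] -> [33, 41, 27] -> 41
  [-2, -34, -39, -46, 17, -30] -> [-39, 17] -> [39, -17] -> 39
  [-6, 7, 42, -42, -20, 33, 35, 41, 15, 38] -> [7, 33, 35, 41, 15] -> [-7, -33, -35, -41, -15] -> -7
  [18, -40, 35] -> [35] -> [-35] -> -35
  [-48, -45, -11, 39, 4, 44] -> [-45, -11, 39] -> [45, 11, -39] -> 45
  [25, 35, 21, -1, 25, 25, -5, -27, 44, 10] -> [25, 35, 21, -1, 25, 25, -5, -27] -> [-25, -35, -21, 1, -25, -25, 5, 27] -> 27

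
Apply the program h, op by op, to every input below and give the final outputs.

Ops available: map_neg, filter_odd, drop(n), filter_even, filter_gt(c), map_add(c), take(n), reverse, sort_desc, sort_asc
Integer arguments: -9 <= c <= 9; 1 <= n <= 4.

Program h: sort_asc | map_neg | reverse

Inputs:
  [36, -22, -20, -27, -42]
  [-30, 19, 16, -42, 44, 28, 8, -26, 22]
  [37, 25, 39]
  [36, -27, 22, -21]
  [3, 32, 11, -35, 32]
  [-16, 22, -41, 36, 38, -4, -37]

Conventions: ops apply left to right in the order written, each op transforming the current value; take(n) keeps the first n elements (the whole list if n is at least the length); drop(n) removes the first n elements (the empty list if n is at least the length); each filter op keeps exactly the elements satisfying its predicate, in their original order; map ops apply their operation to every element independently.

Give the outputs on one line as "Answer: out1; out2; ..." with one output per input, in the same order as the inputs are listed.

[-36, 20, 22, 27, 42]; [-44, -28, -22, -19, -16, -8, 26, 30, 42]; [-39, -37, -25]; [-36, -22, 21, 27]; [-32, -32, -11, -3, 35]; [-38, -36, -22, 4, 16, 37, 41]

Execution, op by op:
  [36, -22, -20, -27, -42] -> [-42, -27, -22, -20, 36] -> [42, 27, 22, 20, -36] -> [-36, 20, 22, 27, 42]
  [-30, 19, 16, -42, 44, 28, 8, -26, 22] -> [-42, -30, -26, 8, 16, 19, 22, 28, 44] -> [42, 30, 26, -8, -16, -19, -22, -28, -44] -> [-44, -28, -22, -19, -16, -8, 26, 30, 42]
  [37, 25, 39] -> [25, 37, 39] -> [-25, -37, -39] -> [-39, -37, -25]
  [36, -27, 22, -21] -> [-27, -21, 22, 36] -> [27, 21, -22, -36] -> [-36, -22, 21, 27]
  [3, 32, 11, -35, 32] -> [-35, 3, 11, 32, 32] -> [35, -3, -11, -32, -32] -> [-32, -32, -11, -3, 35]
  [-16, 22, -41, 36, 38, -4, -37] -> [-41, -37, -16, -4, 22, 36, 38] -> [41, 37, 16, 4, -22, -36, -38] -> [-38, -36, -22, 4, 16, 37, 41]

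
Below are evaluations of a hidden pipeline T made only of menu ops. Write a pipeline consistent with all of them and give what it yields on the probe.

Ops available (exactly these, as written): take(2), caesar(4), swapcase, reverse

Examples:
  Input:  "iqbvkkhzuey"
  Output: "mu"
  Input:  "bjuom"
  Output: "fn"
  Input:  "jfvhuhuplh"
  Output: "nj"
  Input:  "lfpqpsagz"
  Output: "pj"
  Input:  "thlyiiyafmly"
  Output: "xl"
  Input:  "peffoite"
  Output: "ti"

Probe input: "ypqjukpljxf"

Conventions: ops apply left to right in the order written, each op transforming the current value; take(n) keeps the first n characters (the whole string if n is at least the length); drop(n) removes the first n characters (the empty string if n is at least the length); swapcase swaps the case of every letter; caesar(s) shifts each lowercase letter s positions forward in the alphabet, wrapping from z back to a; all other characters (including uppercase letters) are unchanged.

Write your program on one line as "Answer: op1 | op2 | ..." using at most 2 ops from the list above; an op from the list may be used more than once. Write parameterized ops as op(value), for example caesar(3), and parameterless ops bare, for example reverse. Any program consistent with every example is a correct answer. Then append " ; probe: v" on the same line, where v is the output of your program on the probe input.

caesar(4) | take(2) ; probe: "ct"

Check, running the answer program on each example:
  "iqbvkkhzuey" -> "mufzooldyic" -> "mu"
  "bjuom" -> "fnysq" -> "fn"
  "jfvhuhuplh" -> "njzlylytpl" -> "nj"
  "lfpqpsagz" -> "pjtutwekd" -> "pj"
  "thlyiiyafmly" -> "xlpcmmcejqpc" -> "xl"
  "peffoite" -> "tijjsmxi" -> "ti"
  probe: "ypqjukpljxf" -> "ctunyotpnbj" -> "ct"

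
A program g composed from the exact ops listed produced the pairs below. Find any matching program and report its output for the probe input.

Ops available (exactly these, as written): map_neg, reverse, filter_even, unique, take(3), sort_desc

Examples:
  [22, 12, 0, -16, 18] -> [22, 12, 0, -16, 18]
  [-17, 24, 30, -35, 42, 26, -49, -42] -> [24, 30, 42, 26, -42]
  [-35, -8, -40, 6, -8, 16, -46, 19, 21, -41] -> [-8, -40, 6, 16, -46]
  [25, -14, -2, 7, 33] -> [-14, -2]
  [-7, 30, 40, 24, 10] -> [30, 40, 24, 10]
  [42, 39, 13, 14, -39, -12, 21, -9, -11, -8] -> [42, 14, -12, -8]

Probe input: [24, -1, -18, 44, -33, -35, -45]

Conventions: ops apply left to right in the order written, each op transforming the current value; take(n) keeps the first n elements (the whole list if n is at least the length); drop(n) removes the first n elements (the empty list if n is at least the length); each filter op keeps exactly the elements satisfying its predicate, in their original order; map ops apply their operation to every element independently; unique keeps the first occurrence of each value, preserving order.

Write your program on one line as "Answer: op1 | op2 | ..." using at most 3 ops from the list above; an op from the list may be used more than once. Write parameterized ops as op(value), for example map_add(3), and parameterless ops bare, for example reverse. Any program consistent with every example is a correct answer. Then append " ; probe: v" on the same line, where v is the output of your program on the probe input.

filter_even | unique ; probe: [24, -18, 44]

Check, running the answer program on each example:
  [22, 12, 0, -16, 18] -> [22, 12, 0, -16, 18] -> [22, 12, 0, -16, 18]
  [-17, 24, 30, -35, 42, 26, -49, -42] -> [24, 30, 42, 26, -42] -> [24, 30, 42, 26, -42]
  [-35, -8, -40, 6, -8, 16, -46, 19, 21, -41] -> [-8, -40, 6, -8, 16, -46] -> [-8, -40, 6, 16, -46]
  [25, -14, -2, 7, 33] -> [-14, -2] -> [-14, -2]
  [-7, 30, 40, 24, 10] -> [30, 40, 24, 10] -> [30, 40, 24, 10]
  [42, 39, 13, 14, -39, -12, 21, -9, -11, -8] -> [42, 14, -12, -8] -> [42, 14, -12, -8]
  probe: [24, -1, -18, 44, -33, -35, -45] -> [24, -18, 44] -> [24, -18, 44]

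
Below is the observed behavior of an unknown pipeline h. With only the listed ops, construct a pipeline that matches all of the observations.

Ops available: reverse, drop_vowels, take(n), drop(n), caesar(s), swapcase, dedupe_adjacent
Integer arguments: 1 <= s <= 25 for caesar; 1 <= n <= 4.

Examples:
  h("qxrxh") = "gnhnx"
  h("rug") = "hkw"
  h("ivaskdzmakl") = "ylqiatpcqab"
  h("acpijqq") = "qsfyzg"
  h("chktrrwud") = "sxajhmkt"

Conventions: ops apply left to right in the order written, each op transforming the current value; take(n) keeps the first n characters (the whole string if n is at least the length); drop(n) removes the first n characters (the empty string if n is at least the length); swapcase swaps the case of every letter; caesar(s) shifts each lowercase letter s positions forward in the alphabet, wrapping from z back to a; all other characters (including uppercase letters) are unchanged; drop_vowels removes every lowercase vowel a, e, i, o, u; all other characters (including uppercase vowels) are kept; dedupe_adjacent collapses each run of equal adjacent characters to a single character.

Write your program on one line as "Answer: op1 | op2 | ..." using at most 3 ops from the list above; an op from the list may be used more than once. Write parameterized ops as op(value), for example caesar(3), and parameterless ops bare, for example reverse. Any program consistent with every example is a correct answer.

dedupe_adjacent | caesar(22) | caesar(20)

Check, running the answer program on each example:
  "qxrxh" -> "qxrxh" -> "mtntd" -> "gnhnx"
  "rug" -> "rug" -> "nqc" -> "hkw"
  "ivaskdzmakl" -> "ivaskdzmakl" -> "erwogzviwgh" -> "ylqiatpcqab"
  "acpijqq" -> "acpijq" -> "wylefm" -> "qsfyzg"
  "chktrrwud" -> "chktrwud" -> "ydgpnsqz" -> "sxajhmkt"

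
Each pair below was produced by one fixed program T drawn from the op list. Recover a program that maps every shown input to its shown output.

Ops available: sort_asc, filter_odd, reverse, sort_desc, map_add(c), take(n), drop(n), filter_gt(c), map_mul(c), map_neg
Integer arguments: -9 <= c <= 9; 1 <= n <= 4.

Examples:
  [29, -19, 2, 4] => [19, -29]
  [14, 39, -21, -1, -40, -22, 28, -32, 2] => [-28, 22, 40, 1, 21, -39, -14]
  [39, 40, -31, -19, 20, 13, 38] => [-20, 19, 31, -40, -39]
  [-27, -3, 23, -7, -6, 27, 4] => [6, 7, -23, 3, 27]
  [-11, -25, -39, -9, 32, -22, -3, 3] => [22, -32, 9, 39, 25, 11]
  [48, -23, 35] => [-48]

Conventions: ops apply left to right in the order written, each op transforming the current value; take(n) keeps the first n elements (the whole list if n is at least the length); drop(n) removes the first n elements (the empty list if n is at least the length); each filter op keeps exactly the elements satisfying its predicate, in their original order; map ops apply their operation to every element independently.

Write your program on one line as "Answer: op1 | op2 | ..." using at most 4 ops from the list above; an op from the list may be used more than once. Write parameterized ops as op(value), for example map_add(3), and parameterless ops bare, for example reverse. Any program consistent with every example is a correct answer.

reverse | drop(2) | map_neg

Check, running the answer program on each example:
  [29, -19, 2, 4] -> [4, 2, -19, 29] -> [-19, 29] -> [19, -29]
  [14, 39, -21, -1, -40, -22, 28, -32, 2] -> [2, -32, 28, -22, -40, -1, -21, 39, 14] -> [28, -22, -40, -1, -21, 39, 14] -> [-28, 22, 40, 1, 21, -39, -14]
  [39, 40, -31, -19, 20, 13, 38] -> [38, 13, 20, -19, -31, 40, 39] -> [20, -19, -31, 40, 39] -> [-20, 19, 31, -40, -39]
  [-27, -3, 23, -7, -6, 27, 4] -> [4, 27, -6, -7, 23, -3, -27] -> [-6, -7, 23, -3, -27] -> [6, 7, -23, 3, 27]
  [-11, -25, -39, -9, 32, -22, -3, 3] -> [3, -3, -22, 32, -9, -39, -25, -11] -> [-22, 32, -9, -39, -25, -11] -> [22, -32, 9, 39, 25, 11]
  [48, -23, 35] -> [35, -23, 48] -> [48] -> [-48]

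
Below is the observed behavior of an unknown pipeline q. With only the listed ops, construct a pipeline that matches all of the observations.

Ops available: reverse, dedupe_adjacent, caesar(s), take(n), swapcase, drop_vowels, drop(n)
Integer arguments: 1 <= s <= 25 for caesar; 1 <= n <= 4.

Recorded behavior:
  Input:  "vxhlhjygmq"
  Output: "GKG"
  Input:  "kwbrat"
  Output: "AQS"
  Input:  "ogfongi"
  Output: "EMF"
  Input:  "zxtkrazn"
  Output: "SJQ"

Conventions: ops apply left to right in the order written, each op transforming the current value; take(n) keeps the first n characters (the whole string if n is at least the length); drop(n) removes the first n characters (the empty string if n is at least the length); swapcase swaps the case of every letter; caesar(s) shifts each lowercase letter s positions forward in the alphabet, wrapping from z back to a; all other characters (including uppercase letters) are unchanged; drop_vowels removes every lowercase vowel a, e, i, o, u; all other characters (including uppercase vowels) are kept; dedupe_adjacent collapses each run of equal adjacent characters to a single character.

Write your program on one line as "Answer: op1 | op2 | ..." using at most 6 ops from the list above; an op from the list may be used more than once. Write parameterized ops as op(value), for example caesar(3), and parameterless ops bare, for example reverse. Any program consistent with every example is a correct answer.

drop(2) | drop_vowels | caesar(25) | swapcase | take(3)

Check, running the answer program on each example:
  "vxhlhjygmq" -> "hlhjygmq" -> "hlhjygmq" -> "gkgixflp" -> "GKGIXFLP" -> "GKG"
  "kwbrat" -> "brat" -> "brt" -> "aqs" -> "AQS" -> "AQS"
  "ogfongi" -> "fongi" -> "fng" -> "emf" -> "EMF" -> "EMF"
  "zxtkrazn" -> "tkrazn" -> "tkrzn" -> "sjqym" -> "SJQYM" -> "SJQ"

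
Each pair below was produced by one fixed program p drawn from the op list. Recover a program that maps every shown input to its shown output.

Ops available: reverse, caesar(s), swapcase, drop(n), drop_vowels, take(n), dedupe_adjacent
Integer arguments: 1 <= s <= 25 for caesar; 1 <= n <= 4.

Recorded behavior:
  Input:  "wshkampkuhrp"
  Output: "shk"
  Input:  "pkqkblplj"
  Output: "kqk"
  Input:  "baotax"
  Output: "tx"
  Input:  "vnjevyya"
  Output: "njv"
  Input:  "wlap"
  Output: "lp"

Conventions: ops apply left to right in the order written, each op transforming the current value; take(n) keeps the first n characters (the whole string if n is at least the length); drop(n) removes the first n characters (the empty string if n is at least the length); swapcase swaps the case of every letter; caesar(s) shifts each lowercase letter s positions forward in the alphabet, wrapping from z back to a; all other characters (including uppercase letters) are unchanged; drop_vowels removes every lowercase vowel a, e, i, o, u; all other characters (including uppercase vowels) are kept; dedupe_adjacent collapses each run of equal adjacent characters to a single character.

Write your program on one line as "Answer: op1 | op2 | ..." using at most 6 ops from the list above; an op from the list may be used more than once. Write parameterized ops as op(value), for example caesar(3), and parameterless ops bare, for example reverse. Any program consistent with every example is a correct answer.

drop_vowels | swapcase | dedupe_adjacent | swapcase | drop(1) | take(3)

Check, running the answer program on each example:
  "wshkampkuhrp" -> "wshkmpkhrp" -> "WSHKMPKHRP" -> "WSHKMPKHRP" -> "wshkmpkhrp" -> "shkmpkhrp" -> "shk"
  "pkqkblplj" -> "pkqkblplj" -> "PKQKBLPLJ" -> "PKQKBLPLJ" -> "pkqkblplj" -> "kqkblplj" -> "kqk"
  "baotax" -> "btx" -> "BTX" -> "BTX" -> "btx" -> "tx" -> "tx"
  "vnjevyya" -> "vnjvyy" -> "VNJVYY" -> "VNJVY" -> "vnjvy" -> "njvy" -> "njv"
  "wlap" -> "wlp" -> "WLP" -> "WLP" -> "wlp" -> "lp" -> "lp"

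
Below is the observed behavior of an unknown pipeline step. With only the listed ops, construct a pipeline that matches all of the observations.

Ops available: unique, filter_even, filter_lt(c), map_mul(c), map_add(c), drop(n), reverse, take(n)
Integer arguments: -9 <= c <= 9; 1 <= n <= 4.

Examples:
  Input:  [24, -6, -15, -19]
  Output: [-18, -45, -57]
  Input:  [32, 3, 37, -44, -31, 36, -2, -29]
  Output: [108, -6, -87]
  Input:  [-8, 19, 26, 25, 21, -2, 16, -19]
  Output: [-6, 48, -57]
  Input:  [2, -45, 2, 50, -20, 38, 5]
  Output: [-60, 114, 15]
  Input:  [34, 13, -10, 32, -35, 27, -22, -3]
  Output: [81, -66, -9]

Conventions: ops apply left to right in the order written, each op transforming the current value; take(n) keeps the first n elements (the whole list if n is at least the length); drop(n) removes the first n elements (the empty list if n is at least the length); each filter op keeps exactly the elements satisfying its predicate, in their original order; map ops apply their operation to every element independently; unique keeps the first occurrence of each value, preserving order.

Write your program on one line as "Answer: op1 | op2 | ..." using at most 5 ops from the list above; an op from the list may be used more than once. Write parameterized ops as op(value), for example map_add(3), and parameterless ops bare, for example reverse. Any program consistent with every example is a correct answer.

reverse | map_mul(3) | take(4) | take(3) | reverse

Check, running the answer program on each example:
  [24, -6, -15, -19] -> [-19, -15, -6, 24] -> [-57, -45, -18, 72] -> [-57, -45, -18, 72] -> [-57, -45, -18] -> [-18, -45, -57]
  [32, 3, 37, -44, -31, 36, -2, -29] -> [-29, -2, 36, -31, -44, 37, 3, 32] -> [-87, -6, 108, -93, -132, 111, 9, 96] -> [-87, -6, 108, -93] -> [-87, -6, 108] -> [108, -6, -87]
  [-8, 19, 26, 25, 21, -2, 16, -19] -> [-19, 16, -2, 21, 25, 26, 19, -8] -> [-57, 48, -6, 63, 75, 78, 57, -24] -> [-57, 48, -6, 63] -> [-57, 48, -6] -> [-6, 48, -57]
  [2, -45, 2, 50, -20, 38, 5] -> [5, 38, -20, 50, 2, -45, 2] -> [15, 114, -60, 150, 6, -135, 6] -> [15, 114, -60, 150] -> [15, 114, -60] -> [-60, 114, 15]
  [34, 13, -10, 32, -35, 27, -22, -3] -> [-3, -22, 27, -35, 32, -10, 13, 34] -> [-9, -66, 81, -105, 96, -30, 39, 102] -> [-9, -66, 81, -105] -> [-9, -66, 81] -> [81, -66, -9]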